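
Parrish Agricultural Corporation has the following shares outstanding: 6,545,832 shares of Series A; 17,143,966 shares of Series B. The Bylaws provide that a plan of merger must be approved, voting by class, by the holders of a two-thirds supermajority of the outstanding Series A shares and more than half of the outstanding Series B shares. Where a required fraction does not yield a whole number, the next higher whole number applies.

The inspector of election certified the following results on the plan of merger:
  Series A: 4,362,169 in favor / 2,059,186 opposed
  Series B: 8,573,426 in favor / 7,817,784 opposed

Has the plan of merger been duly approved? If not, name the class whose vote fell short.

Not approved — the Series A shares did not give the required vote.

Series A: 2/3 of 6545832 = 4363888; 4,363,888 required, 4,362,169 in favor — not approved.
Series B: a majority of 17143966 is 8571984; 8,571,984 required, 8,573,426 in favor — approved.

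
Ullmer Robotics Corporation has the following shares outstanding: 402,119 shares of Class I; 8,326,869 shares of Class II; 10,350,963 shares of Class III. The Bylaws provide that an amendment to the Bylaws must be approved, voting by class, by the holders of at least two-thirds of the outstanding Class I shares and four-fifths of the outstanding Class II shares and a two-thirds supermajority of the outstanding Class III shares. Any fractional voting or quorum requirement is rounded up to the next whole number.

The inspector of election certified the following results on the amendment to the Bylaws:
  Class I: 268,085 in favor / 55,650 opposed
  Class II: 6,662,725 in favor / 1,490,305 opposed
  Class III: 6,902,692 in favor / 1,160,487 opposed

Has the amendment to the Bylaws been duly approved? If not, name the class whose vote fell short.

Approved — every class gave the required vote.

Class I: 2/3 of 402119 = 268079.33, rounded up to 268080; 268,080 required, 268,085 in favor — approved.
Class II: 4/5 of 8326869 = 6661495.20, rounded up to 6661496; 6,661,496 required, 6,662,725 in favor — approved.
Class III: 2/3 of 10350963 = 6900642; 6,900,642 required, 6,902,692 in favor — approved.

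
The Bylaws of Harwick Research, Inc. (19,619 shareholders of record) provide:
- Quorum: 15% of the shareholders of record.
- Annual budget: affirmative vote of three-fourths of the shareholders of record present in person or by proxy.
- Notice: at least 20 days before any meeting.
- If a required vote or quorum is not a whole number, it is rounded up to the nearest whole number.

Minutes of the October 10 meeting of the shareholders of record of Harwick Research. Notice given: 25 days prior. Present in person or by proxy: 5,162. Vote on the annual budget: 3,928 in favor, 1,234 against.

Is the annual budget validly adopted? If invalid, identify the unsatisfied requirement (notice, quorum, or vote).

Valid — all requirements satisfied.

Notice: 25 days given; 20 required. Satisfied.
Quorum: 15% of 19,619 = 2,942.85, rounded up to 2,943; 5,162 present. Satisfied.
Vote: requires three-fourths of those present (5,162); 3/4 of 5162 = 3871.50, rounded up to 3872, so 3,872 needed; 3,928 in favor. Satisfied.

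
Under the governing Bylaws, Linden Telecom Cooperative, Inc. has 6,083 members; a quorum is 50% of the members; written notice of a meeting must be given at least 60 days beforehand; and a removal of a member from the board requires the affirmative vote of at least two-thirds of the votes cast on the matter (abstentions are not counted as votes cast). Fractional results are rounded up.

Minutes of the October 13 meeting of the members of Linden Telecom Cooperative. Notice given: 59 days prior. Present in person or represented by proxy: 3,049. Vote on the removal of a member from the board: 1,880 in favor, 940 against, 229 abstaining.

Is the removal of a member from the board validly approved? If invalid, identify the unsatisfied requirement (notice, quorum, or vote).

Invalid — notice requirement not satisfied.

Notice: 59 days given; 60 required. Not satisfied.
Quorum: 50% of 6,083 = 3,041.50, rounded up to 3,042; 3,049 present. Satisfied.
Vote: requires two-thirds of the votes cast (3,049 − 229 abstaining = 2,820); 2/3 of 2820 = 1880, so 1,880 needed; 1,880 in favor. Satisfied.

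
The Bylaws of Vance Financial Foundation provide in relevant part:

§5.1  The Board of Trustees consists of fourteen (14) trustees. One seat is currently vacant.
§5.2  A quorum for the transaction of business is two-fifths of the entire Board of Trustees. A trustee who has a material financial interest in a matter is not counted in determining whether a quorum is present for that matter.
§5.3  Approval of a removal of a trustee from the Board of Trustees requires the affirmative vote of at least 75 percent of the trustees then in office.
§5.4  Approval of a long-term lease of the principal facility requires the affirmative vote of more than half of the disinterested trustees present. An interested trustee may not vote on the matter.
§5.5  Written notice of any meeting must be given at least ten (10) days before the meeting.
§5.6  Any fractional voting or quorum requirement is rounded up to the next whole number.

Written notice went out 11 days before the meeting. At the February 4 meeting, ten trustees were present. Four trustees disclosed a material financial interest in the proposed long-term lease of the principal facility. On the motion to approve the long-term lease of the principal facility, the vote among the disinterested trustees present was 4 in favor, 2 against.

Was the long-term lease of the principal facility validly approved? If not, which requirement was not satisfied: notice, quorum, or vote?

Notice: 11 days given; 10 required (11 ≥ 10). Satisfied.
Quorum: 10 present, but the 4 interested trustees do not count, leaving 6. Quorum is 6. Satisfied.
Vote: the long-term lease of the principal facility requires a majority of the disinterested trustees present (10 − 4 = 6). A majority of 6 is 4, so 4 affirmative votes are needed; 4 voted in favor. Satisfied.

Valid — all requirements satisfied.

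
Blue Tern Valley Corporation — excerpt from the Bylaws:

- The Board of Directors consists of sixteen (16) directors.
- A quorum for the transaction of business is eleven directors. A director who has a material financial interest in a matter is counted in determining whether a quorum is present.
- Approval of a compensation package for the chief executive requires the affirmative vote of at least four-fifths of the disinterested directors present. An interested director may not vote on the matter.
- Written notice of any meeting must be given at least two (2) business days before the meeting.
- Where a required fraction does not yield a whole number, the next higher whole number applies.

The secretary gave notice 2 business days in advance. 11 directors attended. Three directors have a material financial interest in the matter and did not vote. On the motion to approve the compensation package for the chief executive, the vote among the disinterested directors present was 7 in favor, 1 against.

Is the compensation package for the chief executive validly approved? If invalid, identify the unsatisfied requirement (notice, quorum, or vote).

Notice: 2 business days given; 2 required (2 ≥ 2). Satisfied.
Quorum: 11 present (interested directors count toward quorum); quorum is 11. Satisfied.
Vote: the compensation package for the chief executive requires four-fifths of the disinterested directors present (11 − 3 = 8). 4/5 of 8 = 6.40, rounded up to 7, so 7 affirmative votes are needed; 7 voted in favor. Satisfied.

Valid — all requirements satisfied.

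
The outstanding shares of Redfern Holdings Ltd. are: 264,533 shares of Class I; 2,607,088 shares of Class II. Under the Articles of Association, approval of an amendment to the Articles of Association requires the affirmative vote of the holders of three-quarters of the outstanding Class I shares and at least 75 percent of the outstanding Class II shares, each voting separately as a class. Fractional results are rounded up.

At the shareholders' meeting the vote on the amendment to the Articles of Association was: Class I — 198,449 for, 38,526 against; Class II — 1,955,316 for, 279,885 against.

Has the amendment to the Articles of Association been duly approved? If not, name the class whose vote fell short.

Approved — every class gave the required vote.

Class I: 3/4 of 264533 = 198399.75, rounded up to 198400; 198,400 required, 198,449 in favor — approved.
Class II: 3/4 of 2607088 = 1955316; 1,955,316 required, 1,955,316 in favor — approved.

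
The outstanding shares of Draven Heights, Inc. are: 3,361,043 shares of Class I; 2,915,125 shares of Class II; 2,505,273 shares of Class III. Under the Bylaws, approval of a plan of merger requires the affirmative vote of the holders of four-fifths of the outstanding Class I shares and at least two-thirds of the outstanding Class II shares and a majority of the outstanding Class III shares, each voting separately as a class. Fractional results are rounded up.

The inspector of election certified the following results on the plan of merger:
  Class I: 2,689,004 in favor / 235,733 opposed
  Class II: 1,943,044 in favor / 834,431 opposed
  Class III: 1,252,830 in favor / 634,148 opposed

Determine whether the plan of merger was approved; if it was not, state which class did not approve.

Not approved — the Class II shares did not give the required vote.

Class I: 4/5 of 3361043 = 2688834.40, rounded up to 2688835; 2,688,835 required, 2,689,004 in favor — approved.
Class II: 2/3 of 2915125 = 1943416.67, rounded up to 1943417; 1,943,417 required, 1,943,044 in favor — not approved.
Class III: a majority of 2505273 is 1252637; 1,252,637 required, 1,252,830 in favor — approved.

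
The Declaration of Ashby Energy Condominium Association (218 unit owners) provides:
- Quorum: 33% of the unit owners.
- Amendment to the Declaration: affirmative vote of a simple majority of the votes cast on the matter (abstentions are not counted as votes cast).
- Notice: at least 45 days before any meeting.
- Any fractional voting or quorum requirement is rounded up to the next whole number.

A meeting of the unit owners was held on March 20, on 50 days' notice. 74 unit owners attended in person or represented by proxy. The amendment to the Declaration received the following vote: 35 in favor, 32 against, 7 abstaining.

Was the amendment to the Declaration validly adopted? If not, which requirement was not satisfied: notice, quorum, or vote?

Valid — all requirements satisfied.

Notice: 50 days given; 45 required. Satisfied.
Quorum: 33% of 218 = 71.94, rounded up to 72; 74 present. Satisfied.
Vote: requires a majority of the votes cast (74 − 7 abstaining = 67); a majority of 67 is 34, so 34 needed; 35 in favor. Satisfied.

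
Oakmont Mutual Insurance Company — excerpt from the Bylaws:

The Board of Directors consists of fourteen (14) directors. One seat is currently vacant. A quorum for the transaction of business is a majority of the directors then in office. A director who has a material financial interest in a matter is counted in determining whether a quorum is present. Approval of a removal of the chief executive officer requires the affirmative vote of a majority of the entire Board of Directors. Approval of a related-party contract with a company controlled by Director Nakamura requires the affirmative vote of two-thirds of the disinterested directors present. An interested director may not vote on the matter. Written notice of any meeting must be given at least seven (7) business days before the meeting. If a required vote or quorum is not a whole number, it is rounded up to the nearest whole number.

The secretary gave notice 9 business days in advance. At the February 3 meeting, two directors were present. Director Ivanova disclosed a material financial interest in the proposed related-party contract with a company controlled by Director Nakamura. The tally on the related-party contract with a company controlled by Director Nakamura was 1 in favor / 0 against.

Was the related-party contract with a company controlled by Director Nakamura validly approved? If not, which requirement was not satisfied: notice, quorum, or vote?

Notice: 9 business days given; 7 required (9 ≥ 7). Satisfied.
Quorum: 2 present (interested directors count toward quorum); quorum is 7. Not satisfied.
Vote: the related-party contract with a company controlled by Director Nakamura requires two-thirds of the disinterested directors present (2 − 1 = 1). 2/3 of 1 = 0.67, rounded up to 1, so 1 affirmative vote is needed; 1 voted in favor. Satisfied. (Moot — without a quorum no business can be validly transacted.)

Invalid — quorum requirement not satisfied.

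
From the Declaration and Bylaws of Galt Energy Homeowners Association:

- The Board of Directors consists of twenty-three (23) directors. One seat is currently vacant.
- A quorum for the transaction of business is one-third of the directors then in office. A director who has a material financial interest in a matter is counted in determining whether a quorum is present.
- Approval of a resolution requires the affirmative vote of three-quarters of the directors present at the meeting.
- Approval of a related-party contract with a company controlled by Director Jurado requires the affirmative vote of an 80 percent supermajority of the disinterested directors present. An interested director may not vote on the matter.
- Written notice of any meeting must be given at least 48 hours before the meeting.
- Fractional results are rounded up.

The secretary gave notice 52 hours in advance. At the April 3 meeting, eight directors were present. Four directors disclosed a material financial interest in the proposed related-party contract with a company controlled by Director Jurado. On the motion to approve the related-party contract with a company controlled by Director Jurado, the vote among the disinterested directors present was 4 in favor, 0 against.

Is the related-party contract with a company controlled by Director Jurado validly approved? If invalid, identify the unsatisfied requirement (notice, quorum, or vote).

Valid — all requirements satisfied.

Notice: 52 hours given; 48 required (52 ≥ 48). Satisfied.
Quorum: 8 present (interested directors count toward quorum); quorum is 8. Satisfied.
Vote: the related-party contract with a company controlled by Director Jurado requires four-fifths of the disinterested directors present (8 − 4 = 4). 4/5 of 4 = 3.20, rounded up to 4, so 4 affirmative votes are needed; 4 voted in favor. Satisfied.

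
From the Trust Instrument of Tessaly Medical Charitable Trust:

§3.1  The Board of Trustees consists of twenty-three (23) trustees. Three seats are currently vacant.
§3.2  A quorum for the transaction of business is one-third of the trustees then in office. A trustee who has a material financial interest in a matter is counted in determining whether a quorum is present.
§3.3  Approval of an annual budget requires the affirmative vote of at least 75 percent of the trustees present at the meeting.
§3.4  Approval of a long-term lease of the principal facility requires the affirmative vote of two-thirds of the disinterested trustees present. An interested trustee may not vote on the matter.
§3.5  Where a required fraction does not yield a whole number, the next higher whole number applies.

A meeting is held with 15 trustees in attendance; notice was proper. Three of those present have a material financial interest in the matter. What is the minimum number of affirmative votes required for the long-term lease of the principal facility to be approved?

The long-term lease of the principal facility requires two-thirds of the disinterested trustees present (15 − 3 = 12).
2/3 of 12 = 8.

8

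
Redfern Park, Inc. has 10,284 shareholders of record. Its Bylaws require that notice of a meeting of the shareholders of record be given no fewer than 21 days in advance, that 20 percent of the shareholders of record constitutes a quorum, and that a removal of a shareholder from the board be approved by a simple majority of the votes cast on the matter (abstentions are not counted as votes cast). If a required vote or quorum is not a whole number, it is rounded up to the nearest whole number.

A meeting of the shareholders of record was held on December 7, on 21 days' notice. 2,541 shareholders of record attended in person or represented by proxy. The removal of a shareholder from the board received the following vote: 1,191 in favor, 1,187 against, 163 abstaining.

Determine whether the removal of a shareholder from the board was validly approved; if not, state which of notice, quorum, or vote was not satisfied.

Notice: 21 days given; 21 required. Satisfied.
Quorum: 20% of 10,284 = 2,056.80, rounded up to 2,057; 2,541 present. Satisfied.
Vote: requires a majority of the votes cast (2,541 − 163 abstaining = 2,378); a majority of 2378 is 1190, so 1,190 needed; 1,191 in favor. Satisfied.

Valid — all requirements satisfied.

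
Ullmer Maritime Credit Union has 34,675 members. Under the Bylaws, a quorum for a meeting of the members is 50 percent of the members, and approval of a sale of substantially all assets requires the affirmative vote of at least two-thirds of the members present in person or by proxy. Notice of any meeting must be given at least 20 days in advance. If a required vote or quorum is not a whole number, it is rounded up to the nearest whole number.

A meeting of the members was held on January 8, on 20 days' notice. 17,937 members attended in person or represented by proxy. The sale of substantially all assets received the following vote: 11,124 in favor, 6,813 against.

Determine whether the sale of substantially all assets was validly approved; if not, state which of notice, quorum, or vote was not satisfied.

Invalid — vote requirement not satisfied.

Notice: 20 days given; 20 required. Satisfied.
Quorum: 50% of 34,675 = 17,337.50, rounded up to 17,338; 17,937 present. Satisfied.
Vote: requires two-thirds of those present (17,937); 2/3 of 17937 = 11958, so 11,958 needed; 11,124 in favor. Not satisfied.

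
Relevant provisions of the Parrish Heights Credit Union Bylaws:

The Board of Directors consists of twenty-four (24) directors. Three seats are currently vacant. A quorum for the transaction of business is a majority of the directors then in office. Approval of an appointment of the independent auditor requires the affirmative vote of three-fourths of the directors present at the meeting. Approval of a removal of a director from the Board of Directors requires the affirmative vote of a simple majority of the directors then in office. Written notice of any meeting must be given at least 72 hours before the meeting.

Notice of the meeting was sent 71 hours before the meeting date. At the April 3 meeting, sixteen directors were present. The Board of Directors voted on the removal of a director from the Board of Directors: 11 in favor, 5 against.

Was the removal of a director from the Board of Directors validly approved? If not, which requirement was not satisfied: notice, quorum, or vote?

Invalid — notice requirement not satisfied.

Notice: 71 hours given; 72 required (71 < 72). Not satisfied.
Quorum: 16 present; quorum is 11. Satisfied.
Vote: the removal of a director from the Board of Directors requires a majority of the directors then in office (21). A majority of 21 is 11, so 11 affirmative votes are needed; 11 voted in favor. Satisfied.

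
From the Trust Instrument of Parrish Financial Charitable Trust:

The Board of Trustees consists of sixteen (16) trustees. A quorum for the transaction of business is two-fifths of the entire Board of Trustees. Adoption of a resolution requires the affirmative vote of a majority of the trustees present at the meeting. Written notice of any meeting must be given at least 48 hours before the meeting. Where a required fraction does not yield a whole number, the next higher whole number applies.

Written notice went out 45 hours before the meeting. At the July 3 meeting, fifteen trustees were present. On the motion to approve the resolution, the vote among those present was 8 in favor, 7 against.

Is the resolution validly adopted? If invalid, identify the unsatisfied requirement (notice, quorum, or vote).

Invalid — notice requirement not satisfied.

Notice: 45 hours given; 48 required (45 < 48). Not satisfied.
Quorum: 15 present; quorum is 7. Satisfied.
Vote: the resolution requires a majority of the trustees present (15). A majority of 15 is 8, so 8 affirmative votes are needed; 8 voted in favor. Satisfied.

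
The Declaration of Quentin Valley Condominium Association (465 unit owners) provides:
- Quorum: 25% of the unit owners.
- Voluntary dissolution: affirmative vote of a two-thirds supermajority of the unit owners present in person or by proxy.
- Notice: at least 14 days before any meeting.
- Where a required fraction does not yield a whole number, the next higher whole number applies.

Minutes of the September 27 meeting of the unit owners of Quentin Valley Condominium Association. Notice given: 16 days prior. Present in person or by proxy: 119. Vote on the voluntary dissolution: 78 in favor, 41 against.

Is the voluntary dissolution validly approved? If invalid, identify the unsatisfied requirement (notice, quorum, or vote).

Notice: 16 days given; 14 required. Satisfied.
Quorum: 25% of 465 = 116.25, rounded up to 117; 119 present. Satisfied.
Vote: requires two-thirds of those present (119); 2/3 of 119 = 79.33, rounded up to 80, so 80 needed; 78 in favor. Not satisfied.

Invalid — vote requirement not satisfied.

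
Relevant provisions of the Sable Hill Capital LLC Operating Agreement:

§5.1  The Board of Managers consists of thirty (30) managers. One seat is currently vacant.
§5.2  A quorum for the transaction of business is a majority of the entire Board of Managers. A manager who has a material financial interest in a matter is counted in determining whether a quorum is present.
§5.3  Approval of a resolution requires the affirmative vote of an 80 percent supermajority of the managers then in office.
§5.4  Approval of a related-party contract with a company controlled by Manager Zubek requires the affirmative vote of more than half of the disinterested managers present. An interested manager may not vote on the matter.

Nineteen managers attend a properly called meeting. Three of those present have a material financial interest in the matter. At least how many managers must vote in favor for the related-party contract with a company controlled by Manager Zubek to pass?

The related-party contract with a company controlled by Manager Zubek requires a majority of the disinterested managers present (19 − 3 = 16).
A majority of 16 is 9.

9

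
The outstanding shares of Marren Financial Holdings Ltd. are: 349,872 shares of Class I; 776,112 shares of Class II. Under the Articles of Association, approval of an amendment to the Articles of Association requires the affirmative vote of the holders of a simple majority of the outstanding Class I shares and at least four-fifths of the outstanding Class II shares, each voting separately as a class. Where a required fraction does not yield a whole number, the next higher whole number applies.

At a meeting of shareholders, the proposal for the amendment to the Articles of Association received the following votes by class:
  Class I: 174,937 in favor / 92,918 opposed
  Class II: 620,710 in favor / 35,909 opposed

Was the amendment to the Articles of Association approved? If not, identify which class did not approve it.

Class I: a majority of 349872 is 174937; 174,937 required, 174,937 in favor — approved.
Class II: 4/5 of 776112 = 620889.60, rounded up to 620890; 620,890 required, 620,710 in favor — not approved.

Not approved — the Class II shares did not give the required vote.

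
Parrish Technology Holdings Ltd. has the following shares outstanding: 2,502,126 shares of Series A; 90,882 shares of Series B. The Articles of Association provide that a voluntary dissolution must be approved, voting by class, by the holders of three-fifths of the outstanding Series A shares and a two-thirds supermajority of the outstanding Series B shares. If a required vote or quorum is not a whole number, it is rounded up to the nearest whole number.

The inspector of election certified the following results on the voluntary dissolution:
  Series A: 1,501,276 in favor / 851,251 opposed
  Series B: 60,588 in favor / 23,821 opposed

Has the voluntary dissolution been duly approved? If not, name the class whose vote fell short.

Approved — every class gave the required vote.

Series A: 3/5 of 2502126 = 1501275.60, rounded up to 1501276; 1,501,276 required, 1,501,276 in favor — approved.
Series B: 2/3 of 90882 = 60588; 60,588 required, 60,588 in favor — approved.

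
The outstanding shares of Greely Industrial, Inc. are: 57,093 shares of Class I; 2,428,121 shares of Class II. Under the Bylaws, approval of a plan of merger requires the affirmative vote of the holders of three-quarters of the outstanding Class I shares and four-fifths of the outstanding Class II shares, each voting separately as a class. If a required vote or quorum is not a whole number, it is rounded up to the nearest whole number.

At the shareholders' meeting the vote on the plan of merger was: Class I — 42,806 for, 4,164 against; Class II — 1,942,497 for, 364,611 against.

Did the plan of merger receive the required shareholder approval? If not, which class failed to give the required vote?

Class I: 3/4 of 57093 = 42819.75, rounded up to 42820; 42,820 required, 42,806 in favor — not approved.
Class II: 4/5 of 2428121 = 1942496.80, rounded up to 1942497; 1,942,497 required, 1,942,497 in favor — approved.

Not approved — the Class I shares did not give the required vote.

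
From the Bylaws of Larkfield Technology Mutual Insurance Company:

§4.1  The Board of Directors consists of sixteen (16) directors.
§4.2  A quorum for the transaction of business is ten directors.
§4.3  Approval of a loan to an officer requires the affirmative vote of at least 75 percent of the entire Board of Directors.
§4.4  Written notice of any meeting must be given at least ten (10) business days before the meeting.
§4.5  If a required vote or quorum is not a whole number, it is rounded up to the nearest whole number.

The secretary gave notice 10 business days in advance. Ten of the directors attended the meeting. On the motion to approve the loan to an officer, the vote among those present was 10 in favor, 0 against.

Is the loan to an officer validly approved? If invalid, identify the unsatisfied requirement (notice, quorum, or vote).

Invalid — vote requirement not satisfied.

Notice: 10 business days given; 10 required (10 ≥ 10). Satisfied.
Quorum: 10 present; quorum is 10. Satisfied.
Vote: the loan to an officer requires three-fourths of the entire Board of Directors (16). 3/4 of 16 = 12, so 12 affirmative votes are needed; 10 voted in favor. Not satisfied.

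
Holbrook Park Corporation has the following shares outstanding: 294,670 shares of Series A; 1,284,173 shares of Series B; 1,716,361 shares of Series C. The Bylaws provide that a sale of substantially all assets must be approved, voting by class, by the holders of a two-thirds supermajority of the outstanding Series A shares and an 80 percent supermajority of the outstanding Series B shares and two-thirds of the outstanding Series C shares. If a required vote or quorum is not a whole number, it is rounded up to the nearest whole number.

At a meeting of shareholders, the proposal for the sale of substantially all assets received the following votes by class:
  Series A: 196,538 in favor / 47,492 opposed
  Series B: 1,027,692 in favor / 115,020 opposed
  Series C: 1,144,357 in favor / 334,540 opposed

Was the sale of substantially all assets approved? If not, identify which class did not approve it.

Series A: 2/3 of 294670 = 196446.67, rounded up to 196447; 196,447 required, 196,538 in favor — approved.
Series B: 4/5 of 1284173 = 1027338.40, rounded up to 1027339; 1,027,339 required, 1,027,692 in favor — approved.
Series C: 2/3 of 1716361 = 1144240.67, rounded up to 1144241; 1,144,241 required, 1,144,357 in favor — approved.

Approved — every class gave the required vote.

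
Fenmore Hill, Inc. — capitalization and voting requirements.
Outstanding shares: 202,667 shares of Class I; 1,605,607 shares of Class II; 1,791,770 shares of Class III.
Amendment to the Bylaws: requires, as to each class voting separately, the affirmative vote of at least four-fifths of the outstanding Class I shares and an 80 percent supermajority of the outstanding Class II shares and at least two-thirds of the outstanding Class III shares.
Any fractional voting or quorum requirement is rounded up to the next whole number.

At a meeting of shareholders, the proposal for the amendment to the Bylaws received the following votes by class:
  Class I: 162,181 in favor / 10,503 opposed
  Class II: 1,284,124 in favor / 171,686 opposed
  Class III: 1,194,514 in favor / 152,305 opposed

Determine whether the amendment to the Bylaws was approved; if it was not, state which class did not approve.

Class I: 4/5 of 202667 = 162133.60, rounded up to 162134; 162,134 required, 162,181 in favor — approved.
Class II: 4/5 of 1605607 = 1284485.60, rounded up to 1284486; 1,284,486 required, 1,284,124 in favor — not approved.
Class III: 2/3 of 1791770 = 1194513.33, rounded up to 1194514; 1,194,514 required, 1,194,514 in favor — approved.

Not approved — the Class II shares did not give the required vote.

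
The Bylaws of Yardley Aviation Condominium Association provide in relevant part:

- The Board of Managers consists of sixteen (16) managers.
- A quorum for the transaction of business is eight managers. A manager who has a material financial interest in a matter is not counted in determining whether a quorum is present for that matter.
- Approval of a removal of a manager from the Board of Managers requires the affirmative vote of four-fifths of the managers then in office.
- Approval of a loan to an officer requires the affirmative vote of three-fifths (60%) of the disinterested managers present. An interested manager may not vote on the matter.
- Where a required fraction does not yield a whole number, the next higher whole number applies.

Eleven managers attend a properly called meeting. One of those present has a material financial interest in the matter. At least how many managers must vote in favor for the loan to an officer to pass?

6

The loan to an officer requires three-fifths of the disinterested managers present (11 − 1 = 10).
3/5 of 10 = 6.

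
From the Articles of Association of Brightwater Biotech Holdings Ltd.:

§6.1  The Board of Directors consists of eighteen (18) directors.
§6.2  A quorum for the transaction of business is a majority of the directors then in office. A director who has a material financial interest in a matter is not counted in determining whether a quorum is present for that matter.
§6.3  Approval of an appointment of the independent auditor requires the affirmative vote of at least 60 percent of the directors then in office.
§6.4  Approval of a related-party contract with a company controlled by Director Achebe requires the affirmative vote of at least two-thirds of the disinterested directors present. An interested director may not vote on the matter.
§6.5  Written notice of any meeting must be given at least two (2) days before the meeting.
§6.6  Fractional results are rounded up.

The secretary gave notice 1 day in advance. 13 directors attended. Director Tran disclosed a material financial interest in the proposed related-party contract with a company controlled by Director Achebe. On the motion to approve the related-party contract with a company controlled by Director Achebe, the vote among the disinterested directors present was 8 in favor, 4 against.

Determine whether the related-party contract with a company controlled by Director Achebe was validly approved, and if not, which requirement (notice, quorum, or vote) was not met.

Invalid — notice requirement not satisfied.

Notice: 1 day given; 2 required (1 < 2). Not satisfied.
Quorum: 13 present, but the 1 interested director does not count, leaving 12. Quorum is 10. Satisfied.
Vote: the related-party contract with a company controlled by Director Achebe requires two-thirds of the disinterested directors present (13 − 1 = 12). 2/3 of 12 = 8, so 8 affirmative votes are needed; 8 voted in favor. Satisfied.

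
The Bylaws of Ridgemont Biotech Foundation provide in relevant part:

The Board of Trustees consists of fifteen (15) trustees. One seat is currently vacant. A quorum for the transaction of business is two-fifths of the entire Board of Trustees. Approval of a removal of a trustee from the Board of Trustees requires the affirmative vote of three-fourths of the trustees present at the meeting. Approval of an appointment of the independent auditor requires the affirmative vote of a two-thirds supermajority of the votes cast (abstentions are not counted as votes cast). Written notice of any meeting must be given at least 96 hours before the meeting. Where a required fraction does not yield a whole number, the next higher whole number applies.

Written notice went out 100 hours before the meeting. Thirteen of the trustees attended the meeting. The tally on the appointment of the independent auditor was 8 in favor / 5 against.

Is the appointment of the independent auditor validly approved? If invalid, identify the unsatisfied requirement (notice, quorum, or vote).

Notice: 100 hours given; 96 required (100 ≥ 96). Satisfied.
Quorum: 13 present; quorum is 6. Satisfied.
Vote: the appointment of the independent auditor requires two-thirds of the votes cast (13). 2/3 of 13 = 8.67, rounded up to 9, so 9 affirmative votes are needed; 8 voted in favor. Not satisfied.

Invalid — vote requirement not satisfied.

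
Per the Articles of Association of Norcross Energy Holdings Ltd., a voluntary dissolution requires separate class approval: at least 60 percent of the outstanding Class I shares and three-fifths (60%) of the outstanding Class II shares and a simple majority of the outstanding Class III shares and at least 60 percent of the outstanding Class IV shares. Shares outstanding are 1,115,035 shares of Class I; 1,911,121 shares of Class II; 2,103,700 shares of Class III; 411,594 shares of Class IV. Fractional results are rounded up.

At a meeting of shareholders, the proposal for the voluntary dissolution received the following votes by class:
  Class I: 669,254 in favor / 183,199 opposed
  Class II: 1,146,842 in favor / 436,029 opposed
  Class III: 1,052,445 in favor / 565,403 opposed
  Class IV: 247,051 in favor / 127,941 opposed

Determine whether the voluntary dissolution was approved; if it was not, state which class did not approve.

Approved — every class gave the required vote.

Class I: 3/5 of 1115035 = 669021; 669,021 required, 669,254 in favor — approved.
Class II: 3/5 of 1911121 = 1146672.60, rounded up to 1146673; 1,146,673 required, 1,146,842 in favor — approved.
Class III: a majority of 2103700 is 1051851; 1,051,851 required, 1,052,445 in favor — approved.
Class IV: 3/5 of 411594 = 246956.40, rounded up to 246957; 246,957 required, 247,051 in favor — approved.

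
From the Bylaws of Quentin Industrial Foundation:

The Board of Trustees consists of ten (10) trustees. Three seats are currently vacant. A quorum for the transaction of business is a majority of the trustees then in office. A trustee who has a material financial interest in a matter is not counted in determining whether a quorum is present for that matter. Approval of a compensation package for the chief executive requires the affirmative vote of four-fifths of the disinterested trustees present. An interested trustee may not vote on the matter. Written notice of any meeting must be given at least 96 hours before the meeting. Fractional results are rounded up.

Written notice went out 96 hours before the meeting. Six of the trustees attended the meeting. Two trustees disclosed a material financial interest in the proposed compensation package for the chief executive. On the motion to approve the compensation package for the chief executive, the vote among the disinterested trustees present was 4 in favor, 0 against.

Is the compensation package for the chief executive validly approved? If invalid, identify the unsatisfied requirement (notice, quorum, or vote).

Notice: 96 hours given; 96 required (96 ≥ 96). Satisfied.
Quorum: 6 present, but the 2 interested trustees do not count, leaving 4. Quorum is 4. Satisfied.
Vote: the compensation package for the chief executive requires four-fifths of the disinterested trustees present (6 − 2 = 4). 4/5 of 4 = 3.20, rounded up to 4, so 4 affirmative votes are needed; 4 voted in favor. Satisfied.

Valid — all requirements satisfied.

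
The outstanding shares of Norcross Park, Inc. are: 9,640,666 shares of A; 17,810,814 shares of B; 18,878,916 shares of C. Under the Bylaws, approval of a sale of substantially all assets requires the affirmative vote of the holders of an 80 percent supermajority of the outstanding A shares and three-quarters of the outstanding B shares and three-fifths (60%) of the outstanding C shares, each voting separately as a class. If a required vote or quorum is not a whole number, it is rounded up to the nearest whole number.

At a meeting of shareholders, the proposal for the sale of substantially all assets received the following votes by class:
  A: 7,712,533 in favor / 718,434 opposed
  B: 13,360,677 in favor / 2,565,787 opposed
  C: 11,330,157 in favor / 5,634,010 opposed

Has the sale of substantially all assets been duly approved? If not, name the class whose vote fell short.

Approved — every class gave the required vote.

A: 4/5 of 9640666 = 7712532.80, rounded up to 7712533; 7,712,533 required, 7,712,533 in favor — approved.
B: 3/4 of 17810814 = 13358110.50, rounded up to 13358111; 13,358,111 required, 13,360,677 in favor — approved.
C: 3/5 of 18878916 = 11327349.60, rounded up to 11327350; 11,327,350 required, 11,330,157 in favor — approved.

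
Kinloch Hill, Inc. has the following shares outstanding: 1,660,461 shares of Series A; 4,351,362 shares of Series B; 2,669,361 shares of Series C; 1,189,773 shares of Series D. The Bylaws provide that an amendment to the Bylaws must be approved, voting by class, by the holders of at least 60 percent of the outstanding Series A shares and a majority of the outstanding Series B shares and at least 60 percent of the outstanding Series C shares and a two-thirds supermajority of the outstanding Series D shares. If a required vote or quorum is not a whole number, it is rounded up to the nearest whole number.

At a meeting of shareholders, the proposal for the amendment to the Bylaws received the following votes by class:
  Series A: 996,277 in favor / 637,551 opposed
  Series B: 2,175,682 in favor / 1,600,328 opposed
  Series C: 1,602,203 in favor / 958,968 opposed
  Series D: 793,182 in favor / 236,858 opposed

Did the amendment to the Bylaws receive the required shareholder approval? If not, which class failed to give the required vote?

Series A: 3/5 of 1660461 = 996276.60, rounded up to 996277; 996,277 required, 996,277 in favor — approved.
Series B: a majority of 4351362 is 2175682; 2,175,682 required, 2,175,682 in favor — approved.
Series C: 3/5 of 2669361 = 1601616.60, rounded up to 1601617; 1,601,617 required, 1,602,203 in favor — approved.
Series D: 2/3 of 1189773 = 793182; 793,182 required, 793,182 in favor — approved.

Approved — every class gave the required vote.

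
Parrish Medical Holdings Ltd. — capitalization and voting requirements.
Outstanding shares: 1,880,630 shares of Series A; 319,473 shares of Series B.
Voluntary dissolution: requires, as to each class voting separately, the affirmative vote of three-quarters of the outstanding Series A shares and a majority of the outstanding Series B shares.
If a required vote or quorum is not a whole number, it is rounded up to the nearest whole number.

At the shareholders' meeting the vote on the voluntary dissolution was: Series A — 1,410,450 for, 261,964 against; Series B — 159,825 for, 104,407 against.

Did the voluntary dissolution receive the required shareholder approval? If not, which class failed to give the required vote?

Not approved — the Series A shares did not give the required vote.

Series A: 3/4 of 1880630 = 1410472.50, rounded up to 1410473; 1,410,473 required, 1,410,450 in favor — not approved.
Series B: a majority of 319473 is 159737; 159,737 required, 159,825 in favor — approved.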